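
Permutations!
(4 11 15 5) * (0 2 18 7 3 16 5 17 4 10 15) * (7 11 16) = (0 2 18 11)(3 7)(4 16 5 10 15 17) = [2, 1, 18, 7, 16, 10, 6, 3, 8, 9, 15, 0, 12, 13, 14, 17, 5, 4, 11]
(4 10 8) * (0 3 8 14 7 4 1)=(0 3 8 1)(4 10 14 7)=[3, 0, 2, 8, 10, 5, 6, 4, 1, 9, 14, 11, 12, 13, 7]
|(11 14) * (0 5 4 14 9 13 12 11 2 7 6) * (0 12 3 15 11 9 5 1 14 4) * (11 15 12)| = 8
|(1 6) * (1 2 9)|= |(1 6 2 9)|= 4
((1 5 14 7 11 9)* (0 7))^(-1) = ((0 7 11 9 1 5 14))^(-1) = (0 14 5 1 9 11 7)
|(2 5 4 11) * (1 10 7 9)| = |(1 10 7 9)(2 5 4 11)| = 4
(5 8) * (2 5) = [0, 1, 5, 3, 4, 8, 6, 7, 2] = (2 5 8)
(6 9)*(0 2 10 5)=(0 2 10 5)(6 9)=[2, 1, 10, 3, 4, 0, 9, 7, 8, 6, 5]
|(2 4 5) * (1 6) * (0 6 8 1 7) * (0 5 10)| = |(0 6 7 5 2 4 10)(1 8)| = 14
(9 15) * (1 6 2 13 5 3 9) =(1 6 2 13 5 3 9 15) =[0, 6, 13, 9, 4, 3, 2, 7, 8, 15, 10, 11, 12, 5, 14, 1]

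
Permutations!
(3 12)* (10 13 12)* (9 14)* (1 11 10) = (1 11 10 13 12 3)(9 14) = [0, 11, 2, 1, 4, 5, 6, 7, 8, 14, 13, 10, 3, 12, 9]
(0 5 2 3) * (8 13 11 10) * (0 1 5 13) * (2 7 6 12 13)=[2, 5, 3, 1, 4, 7, 12, 6, 0, 9, 8, 10, 13, 11]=(0 2 3 1 5 7 6 12 13 11 10 8)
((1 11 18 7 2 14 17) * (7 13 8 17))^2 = (1 18 8)(2 7 14)(11 13 17)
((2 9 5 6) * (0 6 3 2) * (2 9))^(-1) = (0 6)(3 5 9)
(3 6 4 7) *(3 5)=(3 6 4 7 5)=[0, 1, 2, 6, 7, 3, 4, 5]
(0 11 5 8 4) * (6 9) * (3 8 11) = (0 3 8 4)(5 11)(6 9) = [3, 1, 2, 8, 0, 11, 9, 7, 4, 6, 10, 5]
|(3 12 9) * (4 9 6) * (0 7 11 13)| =|(0 7 11 13)(3 12 6 4 9)| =20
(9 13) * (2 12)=[0, 1, 12, 3, 4, 5, 6, 7, 8, 13, 10, 11, 2, 9]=(2 12)(9 13)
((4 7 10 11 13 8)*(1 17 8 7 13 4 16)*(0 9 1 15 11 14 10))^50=(0 15 9 11 1 4 17 13 8 7 16)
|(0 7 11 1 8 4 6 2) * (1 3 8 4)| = 9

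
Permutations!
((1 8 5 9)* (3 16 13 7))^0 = ((1 8 5 9)(3 16 13 7))^0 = (16)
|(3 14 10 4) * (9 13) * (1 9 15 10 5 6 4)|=5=|(1 9 13 15 10)(3 14 5 6 4)|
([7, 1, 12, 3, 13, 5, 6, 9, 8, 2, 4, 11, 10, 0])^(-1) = [13, 1, 9, 3, 10, 5, 6, 0, 8, 7, 12, 11, 2, 4]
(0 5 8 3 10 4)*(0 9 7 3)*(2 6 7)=[5, 1, 6, 10, 9, 8, 7, 3, 0, 2, 4]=(0 5 8)(2 6 7 3 10 4 9)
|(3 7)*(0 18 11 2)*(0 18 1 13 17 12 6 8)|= 42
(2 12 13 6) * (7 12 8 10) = [0, 1, 8, 3, 4, 5, 2, 12, 10, 9, 7, 11, 13, 6] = (2 8 10 7 12 13 6)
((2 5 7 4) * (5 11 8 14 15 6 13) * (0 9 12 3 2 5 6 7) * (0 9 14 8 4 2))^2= (0 15 2 4 9 3 14 7 11 5 12)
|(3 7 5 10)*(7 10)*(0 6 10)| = 4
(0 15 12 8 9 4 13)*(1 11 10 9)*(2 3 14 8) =[15, 11, 3, 14, 13, 5, 6, 7, 1, 4, 9, 10, 2, 0, 8, 12] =(0 15 12 2 3 14 8 1 11 10 9 4 13)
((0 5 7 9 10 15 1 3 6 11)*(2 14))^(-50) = (15)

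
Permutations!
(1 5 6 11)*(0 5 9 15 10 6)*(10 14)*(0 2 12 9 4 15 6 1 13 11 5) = (1 4 15 14 10)(2 12 9 6 5)(11 13) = [0, 4, 12, 3, 15, 2, 5, 7, 8, 6, 1, 13, 9, 11, 10, 14]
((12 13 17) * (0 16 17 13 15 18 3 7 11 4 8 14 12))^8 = (0 17 16)(3 18 15 12 14 8 4 11 7)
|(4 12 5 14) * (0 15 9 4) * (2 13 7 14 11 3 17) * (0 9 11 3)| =|(0 15 11)(2 13 7 14 9 4 12 5 3 17)| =30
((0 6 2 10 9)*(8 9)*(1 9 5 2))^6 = (0 1)(2 8)(5 10)(6 9) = ((0 6 1 9)(2 10 8 5))^6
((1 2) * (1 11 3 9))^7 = (1 11 9 2 3)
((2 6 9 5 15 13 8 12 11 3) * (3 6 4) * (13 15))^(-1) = (15)(2 3 4)(5 9 6 11 12 8 13)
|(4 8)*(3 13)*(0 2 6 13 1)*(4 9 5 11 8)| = 12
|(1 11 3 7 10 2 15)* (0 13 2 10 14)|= 9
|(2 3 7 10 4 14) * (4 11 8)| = 8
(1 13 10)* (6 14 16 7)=(1 13 10)(6 14 16 7)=[0, 13, 2, 3, 4, 5, 14, 6, 8, 9, 1, 11, 12, 10, 16, 15, 7]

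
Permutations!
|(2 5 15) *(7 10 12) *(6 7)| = 12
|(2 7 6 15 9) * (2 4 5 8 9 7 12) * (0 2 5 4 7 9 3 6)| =10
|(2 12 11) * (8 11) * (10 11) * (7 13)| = 10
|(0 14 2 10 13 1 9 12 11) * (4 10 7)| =11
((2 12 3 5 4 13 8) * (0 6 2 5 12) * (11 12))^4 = (13)(0 6 2)(3 11 12)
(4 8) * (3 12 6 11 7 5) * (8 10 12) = (3 8 4 10 12 6 11 7 5) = [0, 1, 2, 8, 10, 3, 11, 5, 4, 9, 12, 7, 6]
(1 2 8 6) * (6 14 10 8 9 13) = (1 2 9 13 6)(8 14 10) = [0, 2, 9, 3, 4, 5, 1, 7, 14, 13, 8, 11, 12, 6, 10]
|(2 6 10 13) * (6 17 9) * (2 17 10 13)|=4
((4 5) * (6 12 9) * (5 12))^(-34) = (4 12 9 6 5)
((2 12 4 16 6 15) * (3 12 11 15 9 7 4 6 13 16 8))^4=(16)(2 11 15)(3 7 12 4 6 8 9)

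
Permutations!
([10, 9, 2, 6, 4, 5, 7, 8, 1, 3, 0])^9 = [10, 6, 2, 8, 4, 5, 1, 9, 3, 7, 0]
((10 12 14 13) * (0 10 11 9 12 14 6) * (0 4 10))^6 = ((4 10 14 13 11 9 12 6))^6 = (4 12 11 14)(6 9 13 10)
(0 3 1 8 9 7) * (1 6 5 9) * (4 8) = (0 3 6 5 9 7)(1 4 8) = [3, 4, 2, 6, 8, 9, 5, 0, 1, 7]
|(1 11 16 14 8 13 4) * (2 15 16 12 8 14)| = 6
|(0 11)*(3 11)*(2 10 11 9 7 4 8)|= 9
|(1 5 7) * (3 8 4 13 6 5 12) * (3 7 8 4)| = |(1 12 7)(3 4 13 6 5 8)| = 6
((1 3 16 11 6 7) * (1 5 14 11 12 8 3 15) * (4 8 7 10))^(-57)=(1 15)(3 4 6 14 7 16 8 10 11 5 12)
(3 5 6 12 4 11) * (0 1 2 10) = (0 1 2 10)(3 5 6 12 4 11) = [1, 2, 10, 5, 11, 6, 12, 7, 8, 9, 0, 3, 4]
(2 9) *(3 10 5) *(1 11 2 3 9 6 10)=(1 11 2 6 10 5 9 3)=[0, 11, 6, 1, 4, 9, 10, 7, 8, 3, 5, 2]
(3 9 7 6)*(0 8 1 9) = (0 8 1 9 7 6 3) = [8, 9, 2, 0, 4, 5, 3, 6, 1, 7]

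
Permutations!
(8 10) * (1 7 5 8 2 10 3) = (1 7 5 8 3)(2 10) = [0, 7, 10, 1, 4, 8, 6, 5, 3, 9, 2]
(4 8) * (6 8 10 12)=[0, 1, 2, 3, 10, 5, 8, 7, 4, 9, 12, 11, 6]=(4 10 12 6 8)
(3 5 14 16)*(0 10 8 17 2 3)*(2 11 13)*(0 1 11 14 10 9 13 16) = (0 9 13 2 3 5 10 8 17 14)(1 11 16) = [9, 11, 3, 5, 4, 10, 6, 7, 17, 13, 8, 16, 12, 2, 0, 15, 1, 14]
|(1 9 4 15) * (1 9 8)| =6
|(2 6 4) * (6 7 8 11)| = |(2 7 8 11 6 4)| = 6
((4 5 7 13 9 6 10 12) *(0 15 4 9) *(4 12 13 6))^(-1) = (0 13 10 6 7 5 4 9 12 15) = ((0 15 12 9 4 5 7 6 10 13))^(-1)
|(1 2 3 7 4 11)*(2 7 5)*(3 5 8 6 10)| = |(1 7 4 11)(2 5)(3 8 6 10)| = 4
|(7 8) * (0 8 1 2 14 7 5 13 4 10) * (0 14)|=|(0 8 5 13 4 10 14 7 1 2)|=10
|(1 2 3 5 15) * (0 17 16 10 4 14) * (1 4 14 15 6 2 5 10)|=10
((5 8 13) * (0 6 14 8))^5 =(0 5 13 8 14 6)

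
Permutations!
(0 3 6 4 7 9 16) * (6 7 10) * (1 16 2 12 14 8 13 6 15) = (0 3 7 9 2 12 14 8 13 6 4 10 15 1 16) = [3, 16, 12, 7, 10, 5, 4, 9, 13, 2, 15, 11, 14, 6, 8, 1, 0]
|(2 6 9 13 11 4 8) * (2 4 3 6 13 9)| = 10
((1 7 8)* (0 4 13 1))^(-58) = ((0 4 13 1 7 8))^(-58) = (0 13 7)(1 8 4)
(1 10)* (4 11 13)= (1 10)(4 11 13)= [0, 10, 2, 3, 11, 5, 6, 7, 8, 9, 1, 13, 12, 4]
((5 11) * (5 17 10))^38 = (5 17)(10 11) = ((5 11 17 10))^38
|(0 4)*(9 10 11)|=6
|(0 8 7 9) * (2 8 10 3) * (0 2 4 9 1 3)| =14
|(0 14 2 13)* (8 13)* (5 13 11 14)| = |(0 5 13)(2 8 11 14)| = 12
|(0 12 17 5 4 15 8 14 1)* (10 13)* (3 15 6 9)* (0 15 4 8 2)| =36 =|(0 12 17 5 8 14 1 15 2)(3 4 6 9)(10 13)|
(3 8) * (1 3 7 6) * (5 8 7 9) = (1 3 7 6)(5 8 9) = [0, 3, 2, 7, 4, 8, 1, 6, 9, 5]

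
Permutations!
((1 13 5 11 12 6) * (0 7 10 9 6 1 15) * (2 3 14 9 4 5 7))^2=(0 3 9 15 2 14 6)(1 7 4 11)(5 12 13 10)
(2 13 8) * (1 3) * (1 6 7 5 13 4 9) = (1 3 6 7 5 13 8 2 4 9) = [0, 3, 4, 6, 9, 13, 7, 5, 2, 1, 10, 11, 12, 8]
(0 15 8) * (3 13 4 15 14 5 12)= (0 14 5 12 3 13 4 15 8)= [14, 1, 2, 13, 15, 12, 6, 7, 0, 9, 10, 11, 3, 4, 5, 8]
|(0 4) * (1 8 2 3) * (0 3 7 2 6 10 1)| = |(0 4 3)(1 8 6 10)(2 7)| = 12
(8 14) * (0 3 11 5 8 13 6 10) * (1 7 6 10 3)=(0 1 7 6 3 11 5 8 14 13 10)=[1, 7, 2, 11, 4, 8, 3, 6, 14, 9, 0, 5, 12, 10, 13]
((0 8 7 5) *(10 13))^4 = (13)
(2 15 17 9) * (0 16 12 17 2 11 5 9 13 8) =(0 16 12 17 13 8)(2 15)(5 9 11) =[16, 1, 15, 3, 4, 9, 6, 7, 0, 11, 10, 5, 17, 8, 14, 2, 12, 13]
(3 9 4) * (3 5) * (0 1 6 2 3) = [1, 6, 3, 9, 5, 0, 2, 7, 8, 4] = (0 1 6 2 3 9 4 5)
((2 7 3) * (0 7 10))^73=((0 7 3 2 10))^73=(0 2 7 10 3)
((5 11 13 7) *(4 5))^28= ((4 5 11 13 7))^28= (4 13 5 7 11)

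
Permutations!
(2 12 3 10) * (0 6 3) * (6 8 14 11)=(0 8 14 11 6 3 10 2 12)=[8, 1, 12, 10, 4, 5, 3, 7, 14, 9, 2, 6, 0, 13, 11]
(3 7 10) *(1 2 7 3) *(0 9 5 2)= (0 9 5 2 7 10 1)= [9, 0, 7, 3, 4, 2, 6, 10, 8, 5, 1]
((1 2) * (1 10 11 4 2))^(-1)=(2 4 11 10)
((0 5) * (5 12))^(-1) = ((0 12 5))^(-1) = (0 5 12)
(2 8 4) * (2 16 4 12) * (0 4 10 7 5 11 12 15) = (0 4 16 10 7 5 11 12 2 8 15) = [4, 1, 8, 3, 16, 11, 6, 5, 15, 9, 7, 12, 2, 13, 14, 0, 10]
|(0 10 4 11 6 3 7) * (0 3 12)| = |(0 10 4 11 6 12)(3 7)| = 6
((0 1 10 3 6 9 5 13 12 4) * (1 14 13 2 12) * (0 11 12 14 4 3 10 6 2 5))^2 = (0 11 3 14 1 9 4 12 2 13 6) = ((0 4 11 12 3 2 14 13 1 6 9))^2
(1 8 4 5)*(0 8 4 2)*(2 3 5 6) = (0 8 3 5 1 4 6 2) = [8, 4, 0, 5, 6, 1, 2, 7, 3]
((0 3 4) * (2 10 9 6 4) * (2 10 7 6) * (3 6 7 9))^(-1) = ((0 6 4)(2 9)(3 10))^(-1) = (0 4 6)(2 9)(3 10)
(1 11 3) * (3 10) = (1 11 10 3) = [0, 11, 2, 1, 4, 5, 6, 7, 8, 9, 3, 10]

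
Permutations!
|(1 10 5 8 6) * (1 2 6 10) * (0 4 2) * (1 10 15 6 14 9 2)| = 24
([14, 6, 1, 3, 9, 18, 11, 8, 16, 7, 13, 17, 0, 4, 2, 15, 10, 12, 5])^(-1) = [12, 2, 14, 3, 13, 18, 1, 9, 7, 4, 16, 6, 17, 10, 0, 15, 8, 11, 5]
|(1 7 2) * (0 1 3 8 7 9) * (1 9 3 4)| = |(0 9)(1 3 8 7 2 4)| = 6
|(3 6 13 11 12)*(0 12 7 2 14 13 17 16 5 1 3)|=30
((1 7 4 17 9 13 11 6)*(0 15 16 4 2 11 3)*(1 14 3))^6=((0 15 16 4 17 9 13 1 7 2 11 6 14 3))^6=(0 13 14 17 11 16 7)(1 3 9 6 4 2 15)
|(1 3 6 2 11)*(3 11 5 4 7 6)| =10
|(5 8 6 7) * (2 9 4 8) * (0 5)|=8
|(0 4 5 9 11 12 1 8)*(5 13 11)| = 14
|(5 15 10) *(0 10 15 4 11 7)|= 6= |(15)(0 10 5 4 11 7)|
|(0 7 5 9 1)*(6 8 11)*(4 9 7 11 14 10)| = 18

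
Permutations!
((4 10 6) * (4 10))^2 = (10)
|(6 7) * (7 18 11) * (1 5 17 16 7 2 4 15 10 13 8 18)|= |(1 5 17 16 7 6)(2 4 15 10 13 8 18 11)|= 24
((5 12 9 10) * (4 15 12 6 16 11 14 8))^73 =(4 16 9 8 6 12 14 5 15 11 10)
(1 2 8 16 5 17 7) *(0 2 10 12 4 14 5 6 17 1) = (0 2 8 16 6 17 7)(1 10 12 4 14 5) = [2, 10, 8, 3, 14, 1, 17, 0, 16, 9, 12, 11, 4, 13, 5, 15, 6, 7]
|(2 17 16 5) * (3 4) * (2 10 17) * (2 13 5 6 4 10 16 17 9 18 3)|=12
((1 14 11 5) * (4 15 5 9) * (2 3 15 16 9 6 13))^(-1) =(1 5 15 3 2 13 6 11 14)(4 9 16)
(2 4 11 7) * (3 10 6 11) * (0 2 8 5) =(0 2 4 3 10 6 11 7 8 5) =[2, 1, 4, 10, 3, 0, 11, 8, 5, 9, 6, 7]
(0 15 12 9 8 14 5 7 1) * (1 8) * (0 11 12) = [15, 11, 2, 3, 4, 7, 6, 8, 14, 1, 10, 12, 9, 13, 5, 0] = (0 15)(1 11 12 9)(5 7 8 14)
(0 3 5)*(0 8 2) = (0 3 5 8 2) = [3, 1, 0, 5, 4, 8, 6, 7, 2]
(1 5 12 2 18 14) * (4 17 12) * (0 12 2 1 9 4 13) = (0 12 1 5 13)(2 18 14 9 4 17) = [12, 5, 18, 3, 17, 13, 6, 7, 8, 4, 10, 11, 1, 0, 9, 15, 16, 2, 14]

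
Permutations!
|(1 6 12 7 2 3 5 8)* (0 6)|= 9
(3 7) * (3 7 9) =(3 9) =[0, 1, 2, 9, 4, 5, 6, 7, 8, 3]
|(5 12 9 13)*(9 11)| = 5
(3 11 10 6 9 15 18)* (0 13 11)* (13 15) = (0 15 18 3)(6 9 13 11 10) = [15, 1, 2, 0, 4, 5, 9, 7, 8, 13, 6, 10, 12, 11, 14, 18, 16, 17, 3]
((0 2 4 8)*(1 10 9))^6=(10)(0 4)(2 8)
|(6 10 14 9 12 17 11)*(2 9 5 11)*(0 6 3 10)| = 20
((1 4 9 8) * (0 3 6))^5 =((0 3 6)(1 4 9 8))^5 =(0 6 3)(1 4 9 8)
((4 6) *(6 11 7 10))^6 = (4 11 7 10 6)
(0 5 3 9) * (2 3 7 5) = [2, 1, 3, 9, 4, 7, 6, 5, 8, 0] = (0 2 3 9)(5 7)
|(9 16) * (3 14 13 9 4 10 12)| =|(3 14 13 9 16 4 10 12)| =8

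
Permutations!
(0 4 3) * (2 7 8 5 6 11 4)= (0 2 7 8 5 6 11 4 3)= [2, 1, 7, 0, 3, 6, 11, 8, 5, 9, 10, 4]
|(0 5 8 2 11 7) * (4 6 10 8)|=9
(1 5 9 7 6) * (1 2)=(1 5 9 7 6 2)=[0, 5, 1, 3, 4, 9, 2, 6, 8, 7]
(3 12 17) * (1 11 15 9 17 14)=(1 11 15 9 17 3 12 14)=[0, 11, 2, 12, 4, 5, 6, 7, 8, 17, 10, 15, 14, 13, 1, 9, 16, 3]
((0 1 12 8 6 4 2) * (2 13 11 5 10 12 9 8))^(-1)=((0 1 9 8 6 4 13 11 5 10 12 2))^(-1)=(0 2 12 10 5 11 13 4 6 8 9 1)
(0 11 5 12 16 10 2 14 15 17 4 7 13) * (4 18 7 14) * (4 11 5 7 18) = [5, 1, 11, 3, 14, 12, 6, 13, 8, 9, 2, 7, 16, 0, 15, 17, 10, 4, 18] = (18)(0 5 12 16 10 2 11 7 13)(4 14 15 17)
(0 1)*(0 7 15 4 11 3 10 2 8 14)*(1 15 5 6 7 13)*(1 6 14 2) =(0 15 4 11 3 10 1 13 6 7 5 14)(2 8) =[15, 13, 8, 10, 11, 14, 7, 5, 2, 9, 1, 3, 12, 6, 0, 4]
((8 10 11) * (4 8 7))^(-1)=((4 8 10 11 7))^(-1)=(4 7 11 10 8)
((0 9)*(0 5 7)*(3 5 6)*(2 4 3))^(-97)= (0 7 5 3 4 2 6 9)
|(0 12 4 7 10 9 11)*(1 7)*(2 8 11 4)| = 5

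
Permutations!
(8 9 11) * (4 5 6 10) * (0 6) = (0 6 10 4 5)(8 9 11) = [6, 1, 2, 3, 5, 0, 10, 7, 9, 11, 4, 8]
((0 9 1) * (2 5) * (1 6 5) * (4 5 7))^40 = ((0 9 6 7 4 5 2 1))^40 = (9)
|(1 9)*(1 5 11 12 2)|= 6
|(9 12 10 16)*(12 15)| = |(9 15 12 10 16)| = 5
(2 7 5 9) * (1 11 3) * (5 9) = (1 11 3)(2 7 9) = [0, 11, 7, 1, 4, 5, 6, 9, 8, 2, 10, 3]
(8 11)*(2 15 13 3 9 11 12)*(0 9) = [9, 1, 15, 0, 4, 5, 6, 7, 12, 11, 10, 8, 2, 3, 14, 13] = (0 9 11 8 12 2 15 13 3)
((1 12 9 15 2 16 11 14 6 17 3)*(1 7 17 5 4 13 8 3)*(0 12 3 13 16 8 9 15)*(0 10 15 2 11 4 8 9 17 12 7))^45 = ((0 7 12 2 9 10 15 11 14 6 5 8 13 17 1 3)(4 16))^45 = (0 17 5 11 9 7 1 8 14 10 12 3 13 6 15 2)(4 16)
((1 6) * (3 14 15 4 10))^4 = (3 10 4 15 14)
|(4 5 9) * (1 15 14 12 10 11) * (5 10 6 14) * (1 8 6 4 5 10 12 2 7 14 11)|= 6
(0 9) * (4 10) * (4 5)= [9, 1, 2, 3, 10, 4, 6, 7, 8, 0, 5]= (0 9)(4 10 5)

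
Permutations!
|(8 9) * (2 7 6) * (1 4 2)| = 10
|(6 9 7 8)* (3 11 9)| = 6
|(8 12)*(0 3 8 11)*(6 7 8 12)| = |(0 3 12 11)(6 7 8)| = 12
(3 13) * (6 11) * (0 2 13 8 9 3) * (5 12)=(0 2 13)(3 8 9)(5 12)(6 11)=[2, 1, 13, 8, 4, 12, 11, 7, 9, 3, 10, 6, 5, 0]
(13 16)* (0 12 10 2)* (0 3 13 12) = (2 3 13 16 12 10) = [0, 1, 3, 13, 4, 5, 6, 7, 8, 9, 2, 11, 10, 16, 14, 15, 12]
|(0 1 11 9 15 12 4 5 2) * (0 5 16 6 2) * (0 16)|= 28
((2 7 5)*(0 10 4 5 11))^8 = ((0 10 4 5 2 7 11))^8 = (0 10 4 5 2 7 11)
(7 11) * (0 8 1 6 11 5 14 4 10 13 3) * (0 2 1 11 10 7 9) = (0 8 11 9)(1 6 10 13 3 2)(4 7 5 14) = [8, 6, 1, 2, 7, 14, 10, 5, 11, 0, 13, 9, 12, 3, 4]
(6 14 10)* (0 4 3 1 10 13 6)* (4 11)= [11, 10, 2, 1, 3, 5, 14, 7, 8, 9, 0, 4, 12, 6, 13]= (0 11 4 3 1 10)(6 14 13)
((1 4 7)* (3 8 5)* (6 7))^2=(1 6)(3 5 8)(4 7)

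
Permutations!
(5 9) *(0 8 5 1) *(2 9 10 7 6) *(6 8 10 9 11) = (0 10 7 8 5 9 1)(2 11 6) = [10, 0, 11, 3, 4, 9, 2, 8, 5, 1, 7, 6]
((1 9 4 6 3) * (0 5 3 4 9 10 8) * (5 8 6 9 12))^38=(1 5 9 6)(3 12 4 10)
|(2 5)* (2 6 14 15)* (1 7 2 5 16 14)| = |(1 7 2 16 14 15 5 6)| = 8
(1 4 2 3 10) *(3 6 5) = (1 4 2 6 5 3 10) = [0, 4, 6, 10, 2, 3, 5, 7, 8, 9, 1]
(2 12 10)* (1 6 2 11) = [0, 6, 12, 3, 4, 5, 2, 7, 8, 9, 11, 1, 10] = (1 6 2 12 10 11)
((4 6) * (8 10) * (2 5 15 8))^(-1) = (2 10 8 15 5)(4 6)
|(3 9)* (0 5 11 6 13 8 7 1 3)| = |(0 5 11 6 13 8 7 1 3 9)| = 10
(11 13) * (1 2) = (1 2)(11 13) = [0, 2, 1, 3, 4, 5, 6, 7, 8, 9, 10, 13, 12, 11]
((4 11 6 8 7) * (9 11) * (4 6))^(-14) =((4 9 11)(6 8 7))^(-14) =(4 9 11)(6 8 7)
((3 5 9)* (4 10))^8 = ((3 5 9)(4 10))^8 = (10)(3 9 5)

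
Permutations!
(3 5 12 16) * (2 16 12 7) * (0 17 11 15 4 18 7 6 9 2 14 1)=(0 17 11 15 4 18 7 14 1)(2 16 3 5 6 9)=[17, 0, 16, 5, 18, 6, 9, 14, 8, 2, 10, 15, 12, 13, 1, 4, 3, 11, 7]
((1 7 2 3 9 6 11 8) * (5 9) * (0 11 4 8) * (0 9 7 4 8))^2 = (0 9 8 4 11 6 1)(2 5)(3 7)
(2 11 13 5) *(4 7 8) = (2 11 13 5)(4 7 8) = [0, 1, 11, 3, 7, 2, 6, 8, 4, 9, 10, 13, 12, 5]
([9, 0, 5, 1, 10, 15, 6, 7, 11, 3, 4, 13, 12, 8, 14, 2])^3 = (15)(0 1 3 9)(4 10)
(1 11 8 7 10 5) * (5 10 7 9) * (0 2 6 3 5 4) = [2, 11, 6, 5, 0, 1, 3, 7, 9, 4, 10, 8] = (0 2 6 3 5 1 11 8 9 4)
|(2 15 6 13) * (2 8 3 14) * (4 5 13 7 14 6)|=|(2 15 4 5 13 8 3 6 7 14)|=10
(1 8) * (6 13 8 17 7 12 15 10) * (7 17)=(17)(1 7 12 15 10 6 13 8)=[0, 7, 2, 3, 4, 5, 13, 12, 1, 9, 6, 11, 15, 8, 14, 10, 16, 17]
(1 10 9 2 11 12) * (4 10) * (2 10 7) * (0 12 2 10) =(0 12 1 4 7 10 9)(2 11) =[12, 4, 11, 3, 7, 5, 6, 10, 8, 0, 9, 2, 1]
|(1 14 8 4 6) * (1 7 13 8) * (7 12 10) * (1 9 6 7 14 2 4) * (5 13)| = |(1 2 4 7 5 13 8)(6 12 10 14 9)| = 35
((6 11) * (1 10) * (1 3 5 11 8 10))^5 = (3 10 8 6 11 5)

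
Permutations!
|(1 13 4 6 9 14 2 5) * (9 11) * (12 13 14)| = |(1 14 2 5)(4 6 11 9 12 13)| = 12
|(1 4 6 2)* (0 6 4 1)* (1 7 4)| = |(0 6 2)(1 7 4)| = 3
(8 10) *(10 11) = [0, 1, 2, 3, 4, 5, 6, 7, 11, 9, 8, 10] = (8 11 10)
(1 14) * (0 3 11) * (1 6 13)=[3, 14, 2, 11, 4, 5, 13, 7, 8, 9, 10, 0, 12, 1, 6]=(0 3 11)(1 14 6 13)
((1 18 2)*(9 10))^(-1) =(1 2 18)(9 10)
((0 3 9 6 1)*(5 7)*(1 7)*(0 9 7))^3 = ((0 3 7 5 1 9 6))^3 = (0 5 6 7 9 3 1)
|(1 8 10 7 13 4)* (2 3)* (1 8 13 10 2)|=6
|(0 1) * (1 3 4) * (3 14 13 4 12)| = |(0 14 13 4 1)(3 12)| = 10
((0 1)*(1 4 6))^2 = ((0 4 6 1))^2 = (0 6)(1 4)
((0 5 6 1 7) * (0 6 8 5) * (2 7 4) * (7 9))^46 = (1 7 2)(4 6 9)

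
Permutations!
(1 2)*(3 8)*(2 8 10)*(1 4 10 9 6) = (1 8 3 9 6)(2 4 10) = [0, 8, 4, 9, 10, 5, 1, 7, 3, 6, 2]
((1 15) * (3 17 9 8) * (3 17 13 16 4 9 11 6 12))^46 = ((1 15)(3 13 16 4 9 8 17 11 6 12))^46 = (3 17 16 6 9)(4 12 8 13 11)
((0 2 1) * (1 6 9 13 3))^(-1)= ((0 2 6 9 13 3 1))^(-1)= (0 1 3 13 9 6 2)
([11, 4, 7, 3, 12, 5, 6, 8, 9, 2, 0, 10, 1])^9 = [0, 1, 7, 3, 4, 5, 6, 8, 9, 2, 10, 11, 12]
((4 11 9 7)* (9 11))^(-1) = ((11)(4 9 7))^(-1) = (11)(4 7 9)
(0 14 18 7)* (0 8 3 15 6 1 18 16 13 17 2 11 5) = (0 14 16 13 17 2 11 5)(1 18 7 8 3 15 6) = [14, 18, 11, 15, 4, 0, 1, 8, 3, 9, 10, 5, 12, 17, 16, 6, 13, 2, 7]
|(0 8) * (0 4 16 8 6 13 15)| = 12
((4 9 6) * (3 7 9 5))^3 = ((3 7 9 6 4 5))^3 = (3 6)(4 7)(5 9)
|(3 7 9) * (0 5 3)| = 5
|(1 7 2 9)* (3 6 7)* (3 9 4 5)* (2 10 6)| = 12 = |(1 9)(2 4 5 3)(6 7 10)|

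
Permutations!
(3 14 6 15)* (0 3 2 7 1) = (0 3 14 6 15 2 7 1) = [3, 0, 7, 14, 4, 5, 15, 1, 8, 9, 10, 11, 12, 13, 6, 2]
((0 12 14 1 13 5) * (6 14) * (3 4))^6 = (0 5 13 1 14 6 12)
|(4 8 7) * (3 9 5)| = 3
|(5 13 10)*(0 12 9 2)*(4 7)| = |(0 12 9 2)(4 7)(5 13 10)| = 12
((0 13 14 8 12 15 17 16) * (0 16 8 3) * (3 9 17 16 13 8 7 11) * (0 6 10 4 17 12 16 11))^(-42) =(0 13 12 3 4)(6 17 8 14 15)(7 16 9 11 10)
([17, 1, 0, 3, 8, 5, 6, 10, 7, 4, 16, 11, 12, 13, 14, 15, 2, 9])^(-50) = [8, 1, 4, 3, 16, 5, 6, 0, 2, 10, 17, 11, 12, 13, 14, 15, 9, 7]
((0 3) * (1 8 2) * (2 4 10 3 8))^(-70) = (10)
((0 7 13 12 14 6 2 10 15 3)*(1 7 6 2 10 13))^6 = (0 6 10 15 3)(2 12)(13 14)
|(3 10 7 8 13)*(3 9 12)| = 7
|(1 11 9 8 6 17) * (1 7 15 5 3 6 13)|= 30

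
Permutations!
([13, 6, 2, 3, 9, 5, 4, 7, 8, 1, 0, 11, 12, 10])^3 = [0, 9, 2, 3, 6, 5, 1, 7, 8, 4, 10, 11, 12, 13]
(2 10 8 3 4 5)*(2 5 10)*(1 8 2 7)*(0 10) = [10, 8, 7, 4, 0, 5, 6, 1, 3, 9, 2] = (0 10 2 7 1 8 3 4)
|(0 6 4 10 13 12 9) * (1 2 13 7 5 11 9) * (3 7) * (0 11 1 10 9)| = 40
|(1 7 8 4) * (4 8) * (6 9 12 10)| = |(1 7 4)(6 9 12 10)| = 12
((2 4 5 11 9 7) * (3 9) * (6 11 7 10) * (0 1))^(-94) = (2 5)(3 9 10 6 11)(4 7)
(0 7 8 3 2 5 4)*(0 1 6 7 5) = (0 5 4 1 6 7 8 3 2) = [5, 6, 0, 2, 1, 4, 7, 8, 3]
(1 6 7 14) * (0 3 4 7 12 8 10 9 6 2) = (0 3 4 7 14 1 2)(6 12 8 10 9) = [3, 2, 0, 4, 7, 5, 12, 14, 10, 6, 9, 11, 8, 13, 1]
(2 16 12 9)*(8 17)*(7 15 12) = [0, 1, 16, 3, 4, 5, 6, 15, 17, 2, 10, 11, 9, 13, 14, 12, 7, 8] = (2 16 7 15 12 9)(8 17)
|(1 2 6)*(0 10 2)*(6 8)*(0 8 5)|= |(0 10 2 5)(1 8 6)|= 12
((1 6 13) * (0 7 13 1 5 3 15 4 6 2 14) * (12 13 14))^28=(0 7 14)(1 2 12 13 5 3 15 4 6)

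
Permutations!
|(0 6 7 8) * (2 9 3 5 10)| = 20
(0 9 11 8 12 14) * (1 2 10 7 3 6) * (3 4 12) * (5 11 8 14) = (0 9 8 3 6 1 2 10 7 4 12 5 11 14) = [9, 2, 10, 6, 12, 11, 1, 4, 3, 8, 7, 14, 5, 13, 0]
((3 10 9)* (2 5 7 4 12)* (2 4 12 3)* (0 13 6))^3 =((0 13 6)(2 5 7 12 4 3 10 9))^3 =(13)(2 12 10 5 4 9 7 3)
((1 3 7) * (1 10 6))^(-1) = ((1 3 7 10 6))^(-1) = (1 6 10 7 3)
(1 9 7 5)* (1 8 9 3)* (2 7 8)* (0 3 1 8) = (0 3 8 9)(2 7 5) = [3, 1, 7, 8, 4, 2, 6, 5, 9, 0]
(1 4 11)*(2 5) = (1 4 11)(2 5) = [0, 4, 5, 3, 11, 2, 6, 7, 8, 9, 10, 1]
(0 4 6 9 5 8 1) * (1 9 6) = [4, 0, 2, 3, 1, 8, 6, 7, 9, 5] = (0 4 1)(5 8 9)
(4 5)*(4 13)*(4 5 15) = (4 15)(5 13) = [0, 1, 2, 3, 15, 13, 6, 7, 8, 9, 10, 11, 12, 5, 14, 4]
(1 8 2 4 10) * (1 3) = (1 8 2 4 10 3) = [0, 8, 4, 1, 10, 5, 6, 7, 2, 9, 3]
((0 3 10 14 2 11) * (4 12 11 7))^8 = ((0 3 10 14 2 7 4 12 11))^8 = (0 11 12 4 7 2 14 10 3)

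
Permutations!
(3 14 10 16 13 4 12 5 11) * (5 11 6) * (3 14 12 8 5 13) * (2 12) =[0, 1, 12, 2, 8, 6, 13, 7, 5, 9, 16, 14, 11, 4, 10, 15, 3] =(2 12 11 14 10 16 3)(4 8 5 6 13)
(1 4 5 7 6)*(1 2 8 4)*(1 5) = (1 5 7 6 2 8 4) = [0, 5, 8, 3, 1, 7, 2, 6, 4]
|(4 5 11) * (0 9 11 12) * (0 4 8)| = 12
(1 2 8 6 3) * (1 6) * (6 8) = [0, 2, 6, 8, 4, 5, 3, 7, 1] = (1 2 6 3 8)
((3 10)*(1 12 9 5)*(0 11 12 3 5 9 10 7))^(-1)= ((0 11 12 10 5 1 3 7))^(-1)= (0 7 3 1 5 10 12 11)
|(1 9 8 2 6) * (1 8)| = 6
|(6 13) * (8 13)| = 3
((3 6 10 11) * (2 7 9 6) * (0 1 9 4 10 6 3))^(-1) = ((0 1 9 3 2 7 4 10 11))^(-1) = (0 11 10 4 7 2 3 9 1)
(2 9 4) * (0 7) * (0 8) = (0 7 8)(2 9 4) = [7, 1, 9, 3, 2, 5, 6, 8, 0, 4]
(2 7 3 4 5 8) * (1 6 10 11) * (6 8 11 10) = [0, 8, 7, 4, 5, 11, 6, 3, 2, 9, 10, 1] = (1 8 2 7 3 4 5 11)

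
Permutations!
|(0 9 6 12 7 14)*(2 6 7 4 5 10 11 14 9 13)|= 10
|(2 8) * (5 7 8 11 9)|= |(2 11 9 5 7 8)|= 6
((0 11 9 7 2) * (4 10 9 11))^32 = ((11)(0 4 10 9 7 2))^32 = (11)(0 10 7)(2 4 9)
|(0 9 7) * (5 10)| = 6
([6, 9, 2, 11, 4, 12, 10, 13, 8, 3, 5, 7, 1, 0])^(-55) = (13)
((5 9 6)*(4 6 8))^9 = (4 8 9 5 6)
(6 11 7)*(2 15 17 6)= (2 15 17 6 11 7)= [0, 1, 15, 3, 4, 5, 11, 2, 8, 9, 10, 7, 12, 13, 14, 17, 16, 6]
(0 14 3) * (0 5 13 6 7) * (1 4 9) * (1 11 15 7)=(0 14 3 5 13 6 1 4 9 11 15 7)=[14, 4, 2, 5, 9, 13, 1, 0, 8, 11, 10, 15, 12, 6, 3, 7]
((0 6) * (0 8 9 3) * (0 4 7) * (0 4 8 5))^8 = (0 5 6)(3 9 8)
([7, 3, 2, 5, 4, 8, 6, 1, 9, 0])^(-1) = [9, 7, 2, 1, 4, 3, 6, 0, 5, 8]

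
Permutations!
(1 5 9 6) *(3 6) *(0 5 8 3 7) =(0 5 9 7)(1 8 3 6) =[5, 8, 2, 6, 4, 9, 1, 0, 3, 7]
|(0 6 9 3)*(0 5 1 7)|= 7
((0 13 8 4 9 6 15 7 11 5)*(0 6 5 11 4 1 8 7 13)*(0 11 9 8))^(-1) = ((0 11 9 5 6 15 13 7 4 8 1))^(-1) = (0 1 8 4 7 13 15 6 5 9 11)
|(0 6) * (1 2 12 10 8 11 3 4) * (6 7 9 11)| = |(0 7 9 11 3 4 1 2 12 10 8 6)| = 12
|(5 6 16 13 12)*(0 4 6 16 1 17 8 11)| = 28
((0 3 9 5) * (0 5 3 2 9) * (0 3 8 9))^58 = ((0 2)(8 9))^58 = (9)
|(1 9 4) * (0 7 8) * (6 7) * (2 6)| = |(0 2 6 7 8)(1 9 4)| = 15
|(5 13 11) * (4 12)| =|(4 12)(5 13 11)| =6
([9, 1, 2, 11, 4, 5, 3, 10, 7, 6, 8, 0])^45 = [0, 1, 2, 3, 4, 5, 6, 7, 8, 9, 10, 11]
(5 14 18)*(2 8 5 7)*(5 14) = (2 8 14 18 7) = [0, 1, 8, 3, 4, 5, 6, 2, 14, 9, 10, 11, 12, 13, 18, 15, 16, 17, 7]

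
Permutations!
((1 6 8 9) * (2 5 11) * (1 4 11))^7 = (1 5 2 11 4 9 8 6) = ((1 6 8 9 4 11 2 5))^7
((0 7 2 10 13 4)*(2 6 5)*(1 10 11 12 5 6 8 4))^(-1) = ((0 7 8 4)(1 10 13)(2 11 12 5))^(-1) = (0 4 8 7)(1 13 10)(2 5 12 11)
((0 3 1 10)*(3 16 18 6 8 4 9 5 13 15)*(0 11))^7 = ((0 16 18 6 8 4 9 5 13 15 3 1 10 11))^7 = (0 5)(1 8)(3 6)(4 10)(9 11)(13 16)(15 18)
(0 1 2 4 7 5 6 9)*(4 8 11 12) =(0 1 2 8 11 12 4 7 5 6 9) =[1, 2, 8, 3, 7, 6, 9, 5, 11, 0, 10, 12, 4]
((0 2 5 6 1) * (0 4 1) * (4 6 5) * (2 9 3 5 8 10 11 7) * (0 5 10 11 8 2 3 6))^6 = (0 1 4 2 5 6 9)(3 10 8 11 7)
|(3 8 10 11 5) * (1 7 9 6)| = 20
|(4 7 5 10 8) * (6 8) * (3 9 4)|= |(3 9 4 7 5 10 6 8)|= 8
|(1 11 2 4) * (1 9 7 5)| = |(1 11 2 4 9 7 5)| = 7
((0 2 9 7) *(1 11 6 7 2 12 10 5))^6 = (0 6 1 10)(5 12 7 11)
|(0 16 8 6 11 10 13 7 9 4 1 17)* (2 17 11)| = 42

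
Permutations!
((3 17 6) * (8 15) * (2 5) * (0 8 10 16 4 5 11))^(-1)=((0 8 15 10 16 4 5 2 11)(3 17 6))^(-1)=(0 11 2 5 4 16 10 15 8)(3 6 17)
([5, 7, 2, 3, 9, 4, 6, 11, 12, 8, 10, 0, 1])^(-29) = [7, 8, 2, 3, 0, 11, 6, 12, 4, 5, 10, 1, 9]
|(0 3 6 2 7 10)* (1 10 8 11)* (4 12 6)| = 11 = |(0 3 4 12 6 2 7 8 11 1 10)|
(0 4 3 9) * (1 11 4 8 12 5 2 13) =(0 8 12 5 2 13 1 11 4 3 9) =[8, 11, 13, 9, 3, 2, 6, 7, 12, 0, 10, 4, 5, 1]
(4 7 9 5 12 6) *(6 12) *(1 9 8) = [0, 9, 2, 3, 7, 6, 4, 8, 1, 5, 10, 11, 12] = (12)(1 9 5 6 4 7 8)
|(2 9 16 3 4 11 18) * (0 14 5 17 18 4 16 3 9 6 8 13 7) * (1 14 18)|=|(0 18 2 6 8 13 7)(1 14 5 17)(3 16 9)(4 11)|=84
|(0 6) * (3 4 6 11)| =|(0 11 3 4 6)| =5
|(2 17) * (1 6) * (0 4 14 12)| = |(0 4 14 12)(1 6)(2 17)| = 4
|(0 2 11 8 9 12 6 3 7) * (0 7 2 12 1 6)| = |(0 12)(1 6 3 2 11 8 9)| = 14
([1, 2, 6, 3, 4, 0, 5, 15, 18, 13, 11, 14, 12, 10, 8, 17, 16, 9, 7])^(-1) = (0 5 6 2 1)(7 18 8 14 11 10 13 9 17 15)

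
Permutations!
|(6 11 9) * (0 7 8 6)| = 6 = |(0 7 8 6 11 9)|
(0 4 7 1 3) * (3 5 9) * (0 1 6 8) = (0 4 7 6 8)(1 5 9 3) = [4, 5, 2, 1, 7, 9, 8, 6, 0, 3]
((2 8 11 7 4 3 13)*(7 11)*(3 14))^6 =((2 8 7 4 14 3 13))^6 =(2 13 3 14 4 7 8)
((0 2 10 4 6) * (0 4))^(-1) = ((0 2 10)(4 6))^(-1) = (0 10 2)(4 6)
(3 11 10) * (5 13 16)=(3 11 10)(5 13 16)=[0, 1, 2, 11, 4, 13, 6, 7, 8, 9, 3, 10, 12, 16, 14, 15, 5]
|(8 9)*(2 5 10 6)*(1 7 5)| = 6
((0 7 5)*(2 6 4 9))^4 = (9)(0 7 5)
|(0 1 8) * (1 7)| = 4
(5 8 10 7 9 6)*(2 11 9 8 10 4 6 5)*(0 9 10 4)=(0 9 5 4 6 2 11 10 7 8)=[9, 1, 11, 3, 6, 4, 2, 8, 0, 5, 7, 10]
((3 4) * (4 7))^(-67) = (3 4 7)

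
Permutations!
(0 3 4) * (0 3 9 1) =(0 9 1)(3 4) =[9, 0, 2, 4, 3, 5, 6, 7, 8, 1]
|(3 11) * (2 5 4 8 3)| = |(2 5 4 8 3 11)| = 6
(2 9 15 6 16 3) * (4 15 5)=(2 9 5 4 15 6 16 3)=[0, 1, 9, 2, 15, 4, 16, 7, 8, 5, 10, 11, 12, 13, 14, 6, 3]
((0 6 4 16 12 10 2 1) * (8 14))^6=(0 2 12 4)(1 10 16 6)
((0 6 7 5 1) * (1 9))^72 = ((0 6 7 5 9 1))^72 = (9)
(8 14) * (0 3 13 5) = [3, 1, 2, 13, 4, 0, 6, 7, 14, 9, 10, 11, 12, 5, 8] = (0 3 13 5)(8 14)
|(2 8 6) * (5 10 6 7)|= 6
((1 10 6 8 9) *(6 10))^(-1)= ((10)(1 6 8 9))^(-1)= (10)(1 9 8 6)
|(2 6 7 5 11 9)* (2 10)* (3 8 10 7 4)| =|(2 6 4 3 8 10)(5 11 9 7)| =12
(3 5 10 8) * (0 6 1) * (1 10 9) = (0 6 10 8 3 5 9 1) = [6, 0, 2, 5, 4, 9, 10, 7, 3, 1, 8]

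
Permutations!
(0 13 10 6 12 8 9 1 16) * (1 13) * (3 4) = (0 1 16)(3 4)(6 12 8 9 13 10) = [1, 16, 2, 4, 3, 5, 12, 7, 9, 13, 6, 11, 8, 10, 14, 15, 0]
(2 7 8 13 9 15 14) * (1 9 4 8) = [0, 9, 7, 3, 8, 5, 6, 1, 13, 15, 10, 11, 12, 4, 2, 14] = (1 9 15 14 2 7)(4 8 13)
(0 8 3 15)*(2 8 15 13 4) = [15, 1, 8, 13, 2, 5, 6, 7, 3, 9, 10, 11, 12, 4, 14, 0] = (0 15)(2 8 3 13 4)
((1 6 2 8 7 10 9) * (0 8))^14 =(0 6 9 7)(1 10 8 2)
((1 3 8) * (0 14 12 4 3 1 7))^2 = (0 12 3 7 14 4 8) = ((0 14 12 4 3 8 7))^2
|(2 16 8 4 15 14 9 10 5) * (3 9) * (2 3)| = 12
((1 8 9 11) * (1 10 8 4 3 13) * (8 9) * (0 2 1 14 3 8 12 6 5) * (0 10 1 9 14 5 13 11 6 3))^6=(0 10 13 9)(2 14 5 6)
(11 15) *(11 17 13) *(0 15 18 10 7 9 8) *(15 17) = [17, 1, 2, 3, 4, 5, 6, 9, 0, 8, 7, 18, 12, 11, 14, 15, 16, 13, 10] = (0 17 13 11 18 10 7 9 8)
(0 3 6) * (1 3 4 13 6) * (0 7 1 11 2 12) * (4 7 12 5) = (0 7 1 3 11 2 5 4 13 6 12) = [7, 3, 5, 11, 13, 4, 12, 1, 8, 9, 10, 2, 0, 6]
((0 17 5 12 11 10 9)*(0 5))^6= (17)(5 12 11 10 9)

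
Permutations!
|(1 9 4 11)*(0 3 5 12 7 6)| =|(0 3 5 12 7 6)(1 9 4 11)| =12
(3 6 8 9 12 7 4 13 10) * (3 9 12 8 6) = (4 13 10 9 8 12 7) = [0, 1, 2, 3, 13, 5, 6, 4, 12, 8, 9, 11, 7, 10]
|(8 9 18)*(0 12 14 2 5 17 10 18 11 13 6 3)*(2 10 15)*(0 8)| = |(0 12 14 10 18)(2 5 17 15)(3 8 9 11 13 6)| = 60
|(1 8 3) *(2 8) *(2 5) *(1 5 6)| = |(1 6)(2 8 3 5)| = 4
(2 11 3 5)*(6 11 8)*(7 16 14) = [0, 1, 8, 5, 4, 2, 11, 16, 6, 9, 10, 3, 12, 13, 7, 15, 14] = (2 8 6 11 3 5)(7 16 14)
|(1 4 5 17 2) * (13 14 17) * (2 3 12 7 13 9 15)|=6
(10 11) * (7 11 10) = (7 11) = [0, 1, 2, 3, 4, 5, 6, 11, 8, 9, 10, 7]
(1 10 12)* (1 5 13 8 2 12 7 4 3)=(1 10 7 4 3)(2 12 5 13 8)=[0, 10, 12, 1, 3, 13, 6, 4, 2, 9, 7, 11, 5, 8]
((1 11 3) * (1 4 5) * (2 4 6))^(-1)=(1 5 4 2 6 3 11)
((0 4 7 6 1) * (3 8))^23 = ((0 4 7 6 1)(3 8))^23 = (0 6 4 1 7)(3 8)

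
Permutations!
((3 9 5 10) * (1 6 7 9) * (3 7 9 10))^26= (10)(1 6 9 5 3)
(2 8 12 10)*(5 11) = (2 8 12 10)(5 11) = [0, 1, 8, 3, 4, 11, 6, 7, 12, 9, 2, 5, 10]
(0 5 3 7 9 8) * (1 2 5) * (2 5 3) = [1, 5, 3, 7, 4, 2, 6, 9, 0, 8] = (0 1 5 2 3 7 9 8)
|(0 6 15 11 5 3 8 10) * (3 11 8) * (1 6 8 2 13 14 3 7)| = 24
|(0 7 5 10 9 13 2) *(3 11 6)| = |(0 7 5 10 9 13 2)(3 11 6)| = 21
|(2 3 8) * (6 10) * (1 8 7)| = 10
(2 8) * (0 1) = (0 1)(2 8) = [1, 0, 8, 3, 4, 5, 6, 7, 2]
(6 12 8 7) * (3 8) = [0, 1, 2, 8, 4, 5, 12, 6, 7, 9, 10, 11, 3] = (3 8 7 6 12)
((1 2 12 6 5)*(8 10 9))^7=(1 12 5 2 6)(8 10 9)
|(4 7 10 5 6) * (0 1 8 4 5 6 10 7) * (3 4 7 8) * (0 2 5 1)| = 14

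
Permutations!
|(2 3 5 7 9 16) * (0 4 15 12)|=12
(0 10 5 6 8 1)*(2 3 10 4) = (0 4 2 3 10 5 6 8 1) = [4, 0, 3, 10, 2, 6, 8, 7, 1, 9, 5]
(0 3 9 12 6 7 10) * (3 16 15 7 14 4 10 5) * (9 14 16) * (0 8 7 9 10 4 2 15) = (0 10 8 7 5 3 14 2 15 9 12 6 16) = [10, 1, 15, 14, 4, 3, 16, 5, 7, 12, 8, 11, 6, 13, 2, 9, 0]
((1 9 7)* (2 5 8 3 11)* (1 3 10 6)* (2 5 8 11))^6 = (11)(1 10 2 7)(3 9 6 8) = ((1 9 7 3 2 8 10 6)(5 11))^6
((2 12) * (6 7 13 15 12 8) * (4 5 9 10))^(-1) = ((2 8 6 7 13 15 12)(4 5 9 10))^(-1) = (2 12 15 13 7 6 8)(4 10 9 5)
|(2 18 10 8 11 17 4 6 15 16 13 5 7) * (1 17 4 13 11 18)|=|(1 17 13 5 7 2)(4 6 15 16 11)(8 18 10)|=30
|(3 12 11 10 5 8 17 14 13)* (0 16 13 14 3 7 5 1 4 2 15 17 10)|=15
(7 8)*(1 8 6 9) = [0, 8, 2, 3, 4, 5, 9, 6, 7, 1] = (1 8 7 6 9)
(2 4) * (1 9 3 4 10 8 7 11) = [0, 9, 10, 4, 2, 5, 6, 11, 7, 3, 8, 1] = (1 9 3 4 2 10 8 7 11)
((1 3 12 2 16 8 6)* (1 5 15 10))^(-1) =(1 10 15 5 6 8 16 2 12 3)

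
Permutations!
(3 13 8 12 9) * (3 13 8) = (3 8 12 9 13) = [0, 1, 2, 8, 4, 5, 6, 7, 12, 13, 10, 11, 9, 3]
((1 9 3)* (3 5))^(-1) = ((1 9 5 3))^(-1) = (1 3 5 9)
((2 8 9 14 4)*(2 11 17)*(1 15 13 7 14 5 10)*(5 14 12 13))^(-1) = ((1 15 5 10)(2 8 9 14 4 11 17)(7 12 13))^(-1) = (1 10 5 15)(2 17 11 4 14 9 8)(7 13 12)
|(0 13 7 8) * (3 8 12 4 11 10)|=9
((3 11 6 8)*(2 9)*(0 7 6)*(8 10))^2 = ((0 7 6 10 8 3 11)(2 9))^2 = (0 6 8 11 7 10 3)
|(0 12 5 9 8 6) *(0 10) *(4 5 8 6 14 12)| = 6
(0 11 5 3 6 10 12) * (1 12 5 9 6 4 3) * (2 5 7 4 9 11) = (0 2 5 1 12)(3 9 6 10 7 4) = [2, 12, 5, 9, 3, 1, 10, 4, 8, 6, 7, 11, 0]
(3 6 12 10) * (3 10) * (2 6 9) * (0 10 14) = [10, 1, 6, 9, 4, 5, 12, 7, 8, 2, 14, 11, 3, 13, 0] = (0 10 14)(2 6 12 3 9)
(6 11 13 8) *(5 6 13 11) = (5 6)(8 13) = [0, 1, 2, 3, 4, 6, 5, 7, 13, 9, 10, 11, 12, 8]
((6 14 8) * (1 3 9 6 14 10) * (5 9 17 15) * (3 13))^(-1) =(1 10 6 9 5 15 17 3 13)(8 14)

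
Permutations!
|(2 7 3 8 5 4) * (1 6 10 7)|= 9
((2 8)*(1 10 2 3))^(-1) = (1 3 8 2 10)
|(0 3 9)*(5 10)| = 6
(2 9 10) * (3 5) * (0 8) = [8, 1, 9, 5, 4, 3, 6, 7, 0, 10, 2] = (0 8)(2 9 10)(3 5)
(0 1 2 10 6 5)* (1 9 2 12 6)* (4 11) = [9, 12, 10, 3, 11, 0, 5, 7, 8, 2, 1, 4, 6] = (0 9 2 10 1 12 6 5)(4 11)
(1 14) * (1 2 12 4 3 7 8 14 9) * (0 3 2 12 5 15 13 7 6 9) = (0 3 6 9 1)(2 5 15 13 7 8 14 12 4) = [3, 0, 5, 6, 2, 15, 9, 8, 14, 1, 10, 11, 4, 7, 12, 13]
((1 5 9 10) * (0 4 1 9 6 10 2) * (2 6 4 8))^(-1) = (0 2 8)(1 4 5)(6 9 10)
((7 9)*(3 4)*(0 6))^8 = ((0 6)(3 4)(7 9))^8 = (9)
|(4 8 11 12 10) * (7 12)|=6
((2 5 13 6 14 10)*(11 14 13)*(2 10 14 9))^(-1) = (14)(2 9 11 5)(6 13)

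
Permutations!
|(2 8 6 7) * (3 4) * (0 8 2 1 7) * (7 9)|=6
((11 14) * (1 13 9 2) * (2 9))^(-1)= ((1 13 2)(11 14))^(-1)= (1 2 13)(11 14)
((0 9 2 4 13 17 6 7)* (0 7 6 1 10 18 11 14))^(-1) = (0 14 11 18 10 1 17 13 4 2 9) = ((0 9 2 4 13 17 1 10 18 11 14))^(-1)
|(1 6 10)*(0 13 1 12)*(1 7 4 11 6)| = |(0 13 7 4 11 6 10 12)| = 8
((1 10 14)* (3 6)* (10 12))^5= (1 12 10 14)(3 6)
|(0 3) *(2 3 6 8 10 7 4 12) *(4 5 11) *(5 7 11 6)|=|(0 5 6 8 10 11 4 12 2 3)|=10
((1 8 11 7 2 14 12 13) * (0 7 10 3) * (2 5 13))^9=((0 7 5 13 1 8 11 10 3)(2 14 12))^9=(14)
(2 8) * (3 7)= (2 8)(3 7)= [0, 1, 8, 7, 4, 5, 6, 3, 2]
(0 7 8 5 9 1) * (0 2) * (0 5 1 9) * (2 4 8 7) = (9)(0 2 5)(1 4 8) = [2, 4, 5, 3, 8, 0, 6, 7, 1, 9]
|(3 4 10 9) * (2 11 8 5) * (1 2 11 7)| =|(1 2 7)(3 4 10 9)(5 11 8)| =12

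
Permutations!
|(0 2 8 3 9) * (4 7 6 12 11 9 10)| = |(0 2 8 3 10 4 7 6 12 11 9)| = 11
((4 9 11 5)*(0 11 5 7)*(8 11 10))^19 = ((0 10 8 11 7)(4 9 5))^19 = (0 7 11 8 10)(4 9 5)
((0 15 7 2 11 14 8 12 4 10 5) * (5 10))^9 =((0 15 7 2 11 14 8 12 4 5))^9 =(0 5 4 12 8 14 11 2 7 15)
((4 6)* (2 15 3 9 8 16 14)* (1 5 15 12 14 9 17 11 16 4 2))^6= ((1 5 15 3 17 11 16 9 8 4 6 2 12 14))^6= (1 16 12 17 6 15 8)(2 3 4 5 9 14 11)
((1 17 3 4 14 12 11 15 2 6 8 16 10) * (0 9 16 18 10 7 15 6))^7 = ((0 9 16 7 15 2)(1 17 3 4 14 12 11 6 8 18 10))^7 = (0 9 16 7 15 2)(1 6 4 10 11 3 18 12 17 8 14)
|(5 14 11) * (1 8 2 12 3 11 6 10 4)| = |(1 8 2 12 3 11 5 14 6 10 4)| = 11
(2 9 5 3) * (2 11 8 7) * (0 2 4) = (0 2 9 5 3 11 8 7 4) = [2, 1, 9, 11, 0, 3, 6, 4, 7, 5, 10, 8]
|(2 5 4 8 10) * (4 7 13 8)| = 6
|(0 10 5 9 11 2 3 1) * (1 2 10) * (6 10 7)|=|(0 1)(2 3)(5 9 11 7 6 10)|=6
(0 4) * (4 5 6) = (0 5 6 4) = [5, 1, 2, 3, 0, 6, 4]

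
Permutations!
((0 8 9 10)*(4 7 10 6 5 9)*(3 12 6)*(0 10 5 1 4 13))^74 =(0 13 8)(1 7 9 12)(3 6 4 5)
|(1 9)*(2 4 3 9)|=5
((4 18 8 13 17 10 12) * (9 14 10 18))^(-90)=(8 17)(13 18)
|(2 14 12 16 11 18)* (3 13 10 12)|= |(2 14 3 13 10 12 16 11 18)|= 9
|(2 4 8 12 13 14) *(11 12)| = |(2 4 8 11 12 13 14)| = 7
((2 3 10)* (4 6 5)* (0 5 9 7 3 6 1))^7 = ((0 5 4 1)(2 6 9 7 3 10))^7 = (0 1 4 5)(2 6 9 7 3 10)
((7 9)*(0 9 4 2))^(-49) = ((0 9 7 4 2))^(-49) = (0 9 7 4 2)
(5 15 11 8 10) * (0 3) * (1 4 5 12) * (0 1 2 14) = [3, 4, 14, 1, 5, 15, 6, 7, 10, 9, 12, 8, 2, 13, 0, 11] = (0 3 1 4 5 15 11 8 10 12 2 14)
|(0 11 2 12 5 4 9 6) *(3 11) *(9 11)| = 20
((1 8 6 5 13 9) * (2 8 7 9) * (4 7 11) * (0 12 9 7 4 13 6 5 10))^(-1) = ((0 12 9 1 11 13 2 8 5 6 10))^(-1) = (0 10 6 5 8 2 13 11 1 9 12)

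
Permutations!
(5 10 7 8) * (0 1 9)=[1, 9, 2, 3, 4, 10, 6, 8, 5, 0, 7]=(0 1 9)(5 10 7 8)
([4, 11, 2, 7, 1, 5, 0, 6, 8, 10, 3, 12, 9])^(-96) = (0 12 7 1 10)(3 4 9 6 11)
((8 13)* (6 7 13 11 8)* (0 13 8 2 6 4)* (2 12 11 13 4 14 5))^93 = (0 4)(2 7 13 5 6 8 14)(11 12)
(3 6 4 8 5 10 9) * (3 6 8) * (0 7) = (0 7)(3 8 5 10 9 6 4) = [7, 1, 2, 8, 3, 10, 4, 0, 5, 6, 9]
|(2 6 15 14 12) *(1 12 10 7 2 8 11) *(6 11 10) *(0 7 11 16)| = |(0 7 2 16)(1 12 8 10 11)(6 15 14)| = 60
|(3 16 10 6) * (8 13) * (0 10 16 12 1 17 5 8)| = 10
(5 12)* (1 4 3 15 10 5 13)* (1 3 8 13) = (1 4 8 13 3 15 10 5 12) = [0, 4, 2, 15, 8, 12, 6, 7, 13, 9, 5, 11, 1, 3, 14, 10]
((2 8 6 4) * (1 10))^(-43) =((1 10)(2 8 6 4))^(-43) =(1 10)(2 8 6 4)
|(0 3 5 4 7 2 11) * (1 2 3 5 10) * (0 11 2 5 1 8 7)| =4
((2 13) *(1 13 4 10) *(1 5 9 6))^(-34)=((1 13 2 4 10 5 9 6))^(-34)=(1 9 10 2)(4 13 6 5)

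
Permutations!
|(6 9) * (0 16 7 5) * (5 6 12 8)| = |(0 16 7 6 9 12 8 5)| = 8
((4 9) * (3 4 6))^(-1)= ((3 4 9 6))^(-1)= (3 6 9 4)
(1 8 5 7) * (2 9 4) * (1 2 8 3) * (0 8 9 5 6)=(0 8 6)(1 3)(2 5 7)(4 9)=[8, 3, 5, 1, 9, 7, 0, 2, 6, 4]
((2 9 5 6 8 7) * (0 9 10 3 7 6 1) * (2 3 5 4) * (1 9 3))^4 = (2 4 9 5 10)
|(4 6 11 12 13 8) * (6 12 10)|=12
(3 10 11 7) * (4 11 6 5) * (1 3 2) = (1 3 10 6 5 4 11 7 2) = [0, 3, 1, 10, 11, 4, 5, 2, 8, 9, 6, 7]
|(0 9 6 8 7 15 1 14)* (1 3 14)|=8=|(0 9 6 8 7 15 3 14)|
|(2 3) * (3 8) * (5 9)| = 6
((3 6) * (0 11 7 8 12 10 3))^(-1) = (0 6 3 10 12 8 7 11)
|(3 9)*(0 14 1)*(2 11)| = |(0 14 1)(2 11)(3 9)| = 6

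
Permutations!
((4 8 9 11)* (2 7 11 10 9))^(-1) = (2 8 4 11 7)(9 10) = ((2 7 11 4 8)(9 10))^(-1)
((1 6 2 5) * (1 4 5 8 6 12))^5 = (1 12)(2 6 8)(4 5)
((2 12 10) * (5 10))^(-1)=(2 10 5 12)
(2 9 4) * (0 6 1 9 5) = (0 6 1 9 4 2 5) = [6, 9, 5, 3, 2, 0, 1, 7, 8, 4]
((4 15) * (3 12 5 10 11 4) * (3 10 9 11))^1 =((3 12 5 9 11 4 15 10))^1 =(3 12 5 9 11 4 15 10)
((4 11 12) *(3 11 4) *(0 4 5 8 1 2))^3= (12)(0 8)(1 4)(2 5)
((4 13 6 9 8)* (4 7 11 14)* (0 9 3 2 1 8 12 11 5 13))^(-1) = (0 4 14 11 12 9)(1 2 3 6 13 5 7 8)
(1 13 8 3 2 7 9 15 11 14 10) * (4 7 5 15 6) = (1 13 8 3 2 5 15 11 14 10)(4 7 9 6) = [0, 13, 5, 2, 7, 15, 4, 9, 3, 6, 1, 14, 12, 8, 10, 11]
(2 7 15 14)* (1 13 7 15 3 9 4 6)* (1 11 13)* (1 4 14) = (1 4 6 11 13 7 3 9 14 2 15) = [0, 4, 15, 9, 6, 5, 11, 3, 8, 14, 10, 13, 12, 7, 2, 1]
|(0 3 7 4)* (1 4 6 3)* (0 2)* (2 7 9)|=8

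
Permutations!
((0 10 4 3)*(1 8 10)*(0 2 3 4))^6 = ((0 1 8 10)(2 3))^6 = (0 8)(1 10)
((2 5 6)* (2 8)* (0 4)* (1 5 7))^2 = (1 6 2)(5 8 7)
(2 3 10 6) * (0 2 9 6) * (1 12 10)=(0 2 3 1 12 10)(6 9)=[2, 12, 3, 1, 4, 5, 9, 7, 8, 6, 0, 11, 10]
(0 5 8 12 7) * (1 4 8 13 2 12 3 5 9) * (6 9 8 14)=(0 8 3 5 13 2 12 7)(1 4 14 6 9)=[8, 4, 12, 5, 14, 13, 9, 0, 3, 1, 10, 11, 7, 2, 6]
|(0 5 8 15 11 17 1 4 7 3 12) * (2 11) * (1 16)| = 13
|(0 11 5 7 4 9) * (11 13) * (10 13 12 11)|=14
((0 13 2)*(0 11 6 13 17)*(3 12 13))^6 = (17)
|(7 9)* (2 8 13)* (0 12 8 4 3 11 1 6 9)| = 12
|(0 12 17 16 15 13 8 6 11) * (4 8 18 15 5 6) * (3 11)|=24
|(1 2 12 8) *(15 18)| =4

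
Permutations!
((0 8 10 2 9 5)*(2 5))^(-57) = (0 5 10 8)(2 9)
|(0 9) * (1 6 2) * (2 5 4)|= |(0 9)(1 6 5 4 2)|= 10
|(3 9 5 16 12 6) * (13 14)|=6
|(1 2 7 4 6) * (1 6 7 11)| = 6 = |(1 2 11)(4 7)|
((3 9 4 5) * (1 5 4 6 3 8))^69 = ((1 5 8)(3 9 6))^69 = (9)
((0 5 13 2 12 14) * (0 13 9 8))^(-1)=((0 5 9 8)(2 12 14 13))^(-1)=(0 8 9 5)(2 13 14 12)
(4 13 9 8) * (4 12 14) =(4 13 9 8 12 14) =[0, 1, 2, 3, 13, 5, 6, 7, 12, 8, 10, 11, 14, 9, 4]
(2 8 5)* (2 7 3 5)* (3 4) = (2 8)(3 5 7 4) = [0, 1, 8, 5, 3, 7, 6, 4, 2]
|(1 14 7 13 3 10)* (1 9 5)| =8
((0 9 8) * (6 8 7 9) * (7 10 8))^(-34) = (0 7 10)(6 9 8)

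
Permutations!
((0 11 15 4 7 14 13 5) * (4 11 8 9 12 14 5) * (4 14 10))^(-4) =((0 8 9 12 10 4 7 5)(11 15)(13 14))^(-4) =(15)(0 10)(4 8)(5 12)(7 9)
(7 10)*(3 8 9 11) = (3 8 9 11)(7 10) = [0, 1, 2, 8, 4, 5, 6, 10, 9, 11, 7, 3]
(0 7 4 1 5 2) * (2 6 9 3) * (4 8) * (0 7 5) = (0 5 6 9 3 2 7 8 4 1) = [5, 0, 7, 2, 1, 6, 9, 8, 4, 3]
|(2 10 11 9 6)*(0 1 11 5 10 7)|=|(0 1 11 9 6 2 7)(5 10)|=14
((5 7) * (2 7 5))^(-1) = ((2 7))^(-1) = (2 7)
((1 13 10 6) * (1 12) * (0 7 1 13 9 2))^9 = ((0 7 1 9 2)(6 12 13 10))^9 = (0 2 9 1 7)(6 12 13 10)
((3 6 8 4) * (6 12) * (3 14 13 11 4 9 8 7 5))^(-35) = (4 14 13 11)(8 9)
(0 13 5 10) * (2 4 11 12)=(0 13 5 10)(2 4 11 12)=[13, 1, 4, 3, 11, 10, 6, 7, 8, 9, 0, 12, 2, 5]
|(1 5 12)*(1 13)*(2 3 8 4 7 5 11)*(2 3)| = 9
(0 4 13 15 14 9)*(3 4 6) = (0 6 3 4 13 15 14 9) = [6, 1, 2, 4, 13, 5, 3, 7, 8, 0, 10, 11, 12, 15, 9, 14]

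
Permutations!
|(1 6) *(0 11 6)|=|(0 11 6 1)|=4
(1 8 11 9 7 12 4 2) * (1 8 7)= [0, 7, 8, 3, 2, 5, 6, 12, 11, 1, 10, 9, 4]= (1 7 12 4 2 8 11 9)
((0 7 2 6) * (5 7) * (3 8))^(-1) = (0 6 2 7 5)(3 8)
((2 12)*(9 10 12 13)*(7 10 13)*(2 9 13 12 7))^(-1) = (13)(7 10)(9 12)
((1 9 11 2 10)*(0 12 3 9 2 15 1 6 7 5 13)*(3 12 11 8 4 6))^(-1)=(0 13 5 7 6 4 8 9 3 10 2 1 15 11)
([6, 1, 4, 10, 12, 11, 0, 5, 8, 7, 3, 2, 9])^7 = [6, 1, 2, 10, 4, 5, 0, 7, 8, 9, 3, 11, 12]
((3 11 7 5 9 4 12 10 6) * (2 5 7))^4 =(2 12 11 4 3 9 6 5 10)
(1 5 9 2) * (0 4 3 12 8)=(0 4 3 12 8)(1 5 9 2)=[4, 5, 1, 12, 3, 9, 6, 7, 0, 2, 10, 11, 8]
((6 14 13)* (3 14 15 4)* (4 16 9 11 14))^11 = (3 4)(6 11 15 14 16 13 9)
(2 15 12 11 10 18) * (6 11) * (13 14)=[0, 1, 15, 3, 4, 5, 11, 7, 8, 9, 18, 10, 6, 14, 13, 12, 16, 17, 2]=(2 15 12 6 11 10 18)(13 14)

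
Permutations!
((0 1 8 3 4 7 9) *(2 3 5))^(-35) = (0 1 8 5 2 3 4 7 9)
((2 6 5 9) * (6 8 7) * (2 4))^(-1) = (2 4 9 5 6 7 8)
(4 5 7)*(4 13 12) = (4 5 7 13 12) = [0, 1, 2, 3, 5, 7, 6, 13, 8, 9, 10, 11, 4, 12]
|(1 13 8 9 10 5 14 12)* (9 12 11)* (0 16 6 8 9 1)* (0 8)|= |(0 16 6)(1 13 9 10 5 14 11)(8 12)|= 42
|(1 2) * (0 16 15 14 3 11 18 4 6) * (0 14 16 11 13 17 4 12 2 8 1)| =30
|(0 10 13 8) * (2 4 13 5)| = |(0 10 5 2 4 13 8)| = 7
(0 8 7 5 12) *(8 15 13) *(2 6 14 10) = (0 15 13 8 7 5 12)(2 6 14 10) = [15, 1, 6, 3, 4, 12, 14, 5, 7, 9, 2, 11, 0, 8, 10, 13]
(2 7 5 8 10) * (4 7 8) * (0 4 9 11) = (0 4 7 5 9 11)(2 8 10) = [4, 1, 8, 3, 7, 9, 6, 5, 10, 11, 2, 0]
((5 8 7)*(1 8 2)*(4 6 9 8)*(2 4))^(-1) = (1 2)(4 5 7 8 9 6)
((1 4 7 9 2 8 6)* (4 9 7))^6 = ((1 9 2 8 6))^6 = (1 9 2 8 6)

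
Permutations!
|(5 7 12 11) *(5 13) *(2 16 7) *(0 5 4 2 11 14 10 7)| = |(0 5 11 13 4 2 16)(7 12 14 10)| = 28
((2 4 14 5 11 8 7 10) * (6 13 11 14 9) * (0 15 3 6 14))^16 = ((0 15 3 6 13 11 8 7 10 2 4 9 14 5))^16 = (0 3 13 8 10 4 14)(2 9 5 15 6 11 7)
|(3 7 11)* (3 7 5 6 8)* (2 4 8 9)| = |(2 4 8 3 5 6 9)(7 11)| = 14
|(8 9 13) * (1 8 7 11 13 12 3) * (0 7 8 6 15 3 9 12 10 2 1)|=13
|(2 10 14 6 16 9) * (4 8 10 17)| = 9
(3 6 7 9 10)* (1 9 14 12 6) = (1 9 10 3)(6 7 14 12) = [0, 9, 2, 1, 4, 5, 7, 14, 8, 10, 3, 11, 6, 13, 12]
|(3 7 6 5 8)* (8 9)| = |(3 7 6 5 9 8)| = 6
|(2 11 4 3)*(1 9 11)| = 6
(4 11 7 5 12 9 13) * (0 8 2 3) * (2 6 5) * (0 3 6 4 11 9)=[8, 1, 6, 3, 9, 12, 5, 2, 4, 13, 10, 7, 0, 11]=(0 8 4 9 13 11 7 2 6 5 12)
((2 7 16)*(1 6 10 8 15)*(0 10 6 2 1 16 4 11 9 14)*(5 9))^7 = ((0 10 8 15 16 1 2 7 4 11 5 9 14))^7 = (0 7 10 4 8 11 15 5 16 9 1 14 2)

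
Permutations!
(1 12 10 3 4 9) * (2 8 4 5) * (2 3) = [0, 12, 8, 5, 9, 3, 6, 7, 4, 1, 2, 11, 10] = (1 12 10 2 8 4 9)(3 5)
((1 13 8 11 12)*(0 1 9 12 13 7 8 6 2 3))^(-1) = ((0 1 7 8 11 13 6 2 3)(9 12))^(-1) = (0 3 2 6 13 11 8 7 1)(9 12)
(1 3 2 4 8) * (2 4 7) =[0, 3, 7, 4, 8, 5, 6, 2, 1] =(1 3 4 8)(2 7)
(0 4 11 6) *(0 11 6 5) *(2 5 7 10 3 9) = [4, 1, 5, 9, 6, 0, 11, 10, 8, 2, 3, 7] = (0 4 6 11 7 10 3 9 2 5)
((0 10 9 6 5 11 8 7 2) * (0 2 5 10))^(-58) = ((5 11 8 7)(6 10 9))^(-58) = (5 8)(6 9 10)(7 11)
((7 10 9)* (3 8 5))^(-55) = (3 5 8)(7 9 10)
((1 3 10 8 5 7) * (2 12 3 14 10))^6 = (14)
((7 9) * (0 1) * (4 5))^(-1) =(0 1)(4 5)(7 9)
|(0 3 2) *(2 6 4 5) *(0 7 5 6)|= 6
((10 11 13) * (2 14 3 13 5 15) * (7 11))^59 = ((2 14 3 13 10 7 11 5 15))^59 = (2 7 14 11 3 5 13 15 10)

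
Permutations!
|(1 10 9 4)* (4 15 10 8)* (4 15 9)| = 5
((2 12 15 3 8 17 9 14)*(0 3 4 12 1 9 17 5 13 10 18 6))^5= (0 10 8 6 13 3 18 5)(1 9 14 2)(4 15 12)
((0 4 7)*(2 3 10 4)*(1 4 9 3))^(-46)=((0 2 1 4 7)(3 10 9))^(-46)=(0 7 4 1 2)(3 9 10)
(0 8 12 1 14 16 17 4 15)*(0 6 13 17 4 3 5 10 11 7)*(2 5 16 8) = (0 2 5 10 11 7)(1 14 8 12)(3 16 4 15 6 13 17) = [2, 14, 5, 16, 15, 10, 13, 0, 12, 9, 11, 7, 1, 17, 8, 6, 4, 3]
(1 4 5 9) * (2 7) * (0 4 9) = (0 4 5)(1 9)(2 7) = [4, 9, 7, 3, 5, 0, 6, 2, 8, 1]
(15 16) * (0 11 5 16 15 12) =(0 11 5 16 12) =[11, 1, 2, 3, 4, 16, 6, 7, 8, 9, 10, 5, 0, 13, 14, 15, 12]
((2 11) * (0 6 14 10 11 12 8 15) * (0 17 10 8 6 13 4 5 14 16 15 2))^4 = (0 14 6 10 4 2 15)(5 12 17 13 8 16 11)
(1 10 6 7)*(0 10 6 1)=(0 10 1 6 7)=[10, 6, 2, 3, 4, 5, 7, 0, 8, 9, 1]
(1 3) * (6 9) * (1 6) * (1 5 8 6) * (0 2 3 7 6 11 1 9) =(0 2 3 9 5 8 11 1 7 6) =[2, 7, 3, 9, 4, 8, 0, 6, 11, 5, 10, 1]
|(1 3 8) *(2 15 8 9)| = 6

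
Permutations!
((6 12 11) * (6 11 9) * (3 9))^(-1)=(3 12 6 9)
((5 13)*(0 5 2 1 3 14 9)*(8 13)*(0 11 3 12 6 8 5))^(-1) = (1 2 13 8 6 12)(3 11 9 14)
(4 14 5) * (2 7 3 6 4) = (2 7 3 6 4 14 5) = [0, 1, 7, 6, 14, 2, 4, 3, 8, 9, 10, 11, 12, 13, 5]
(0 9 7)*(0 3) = [9, 1, 2, 0, 4, 5, 6, 3, 8, 7] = (0 9 7 3)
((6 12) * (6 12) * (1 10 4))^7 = (12)(1 10 4)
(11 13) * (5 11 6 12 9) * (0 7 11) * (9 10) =(0 7 11 13 6 12 10 9 5) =[7, 1, 2, 3, 4, 0, 12, 11, 8, 5, 9, 13, 10, 6]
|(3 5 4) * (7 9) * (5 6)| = 4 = |(3 6 5 4)(7 9)|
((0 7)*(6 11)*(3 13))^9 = ((0 7)(3 13)(6 11))^9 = (0 7)(3 13)(6 11)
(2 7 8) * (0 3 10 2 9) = (0 3 10 2 7 8 9) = [3, 1, 7, 10, 4, 5, 6, 8, 9, 0, 2]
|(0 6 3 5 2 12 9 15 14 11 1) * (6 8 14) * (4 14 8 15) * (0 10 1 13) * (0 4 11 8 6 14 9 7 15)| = |(1 10)(2 12 7 15 14 8 6 3 5)(4 9 11 13)| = 36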